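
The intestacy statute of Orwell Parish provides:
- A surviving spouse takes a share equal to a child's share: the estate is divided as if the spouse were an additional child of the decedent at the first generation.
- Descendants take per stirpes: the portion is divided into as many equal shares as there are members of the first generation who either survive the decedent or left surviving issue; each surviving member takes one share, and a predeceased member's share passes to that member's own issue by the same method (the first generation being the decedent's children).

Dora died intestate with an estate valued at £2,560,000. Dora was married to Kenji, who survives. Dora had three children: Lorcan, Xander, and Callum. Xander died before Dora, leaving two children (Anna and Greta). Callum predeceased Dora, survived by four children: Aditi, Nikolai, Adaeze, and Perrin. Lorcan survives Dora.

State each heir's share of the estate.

Kenji: £640,000; Lorcan: £640,000; Anna: £320,000; Greta: £320,000; Aditi: £160,000; Nikolai: £160,000; Adaeze: £160,000; Perrin: £160,000

The spouse counts as an additional share at the children's level, so there are 4 primary shares of £640,000. Kenji takes one such share (£640,000).
The children's combined portion (£1,920,000) is divided into 3 shares of £640,000: Lorcan takes £640,000; Xander's £640,000 share passes to Xander's issue; Callum's £640,000 share passes to Callum's issue.
Xander's share (£640,000) is divided into 2 shares of £320,000: Anna and Greta each take £320,000.
Callum's share (£640,000) is divided into 4 shares of £160,000: Aditi, Nikolai, Adaeze, and Perrin each take £160,000.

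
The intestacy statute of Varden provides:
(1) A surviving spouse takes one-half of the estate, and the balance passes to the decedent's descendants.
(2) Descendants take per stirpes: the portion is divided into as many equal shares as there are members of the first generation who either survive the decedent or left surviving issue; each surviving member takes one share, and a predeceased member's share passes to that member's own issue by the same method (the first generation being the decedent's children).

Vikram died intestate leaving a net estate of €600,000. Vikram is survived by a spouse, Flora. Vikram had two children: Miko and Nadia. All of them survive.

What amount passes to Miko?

Flora takes one-half of €600,000 = €300,000. The remaining €300,000 passes to the descendants.
The descendants' portion (€300,000) is divided into 2 shares of €150,000: Miko and Nadia each take €150,000.

Miko receives €150,000.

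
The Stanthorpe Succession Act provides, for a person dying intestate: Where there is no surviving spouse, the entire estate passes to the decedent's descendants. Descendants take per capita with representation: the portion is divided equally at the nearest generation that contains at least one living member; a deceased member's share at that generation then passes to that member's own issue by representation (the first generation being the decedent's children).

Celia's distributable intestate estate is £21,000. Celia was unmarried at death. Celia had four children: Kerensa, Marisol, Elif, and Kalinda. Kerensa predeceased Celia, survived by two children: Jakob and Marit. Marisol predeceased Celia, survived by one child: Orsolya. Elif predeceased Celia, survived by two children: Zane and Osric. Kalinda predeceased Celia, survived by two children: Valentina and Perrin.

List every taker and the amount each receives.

The entire £21,000 passes to the descendants.
No child survives, so the initial division is made at the grandchildren's generation.
That amount (£21,000) is divided into 7 shares of £3,000: Jakob, Marit, Orsolya, Zane, Osric, Valentina, and Perrin each take £3,000.

Jakob: £3,000; Marit: £3,000; Orsolya: £3,000; Zane: £3,000; Osric: £3,000; Valentina: £3,000; Perrin: £3,000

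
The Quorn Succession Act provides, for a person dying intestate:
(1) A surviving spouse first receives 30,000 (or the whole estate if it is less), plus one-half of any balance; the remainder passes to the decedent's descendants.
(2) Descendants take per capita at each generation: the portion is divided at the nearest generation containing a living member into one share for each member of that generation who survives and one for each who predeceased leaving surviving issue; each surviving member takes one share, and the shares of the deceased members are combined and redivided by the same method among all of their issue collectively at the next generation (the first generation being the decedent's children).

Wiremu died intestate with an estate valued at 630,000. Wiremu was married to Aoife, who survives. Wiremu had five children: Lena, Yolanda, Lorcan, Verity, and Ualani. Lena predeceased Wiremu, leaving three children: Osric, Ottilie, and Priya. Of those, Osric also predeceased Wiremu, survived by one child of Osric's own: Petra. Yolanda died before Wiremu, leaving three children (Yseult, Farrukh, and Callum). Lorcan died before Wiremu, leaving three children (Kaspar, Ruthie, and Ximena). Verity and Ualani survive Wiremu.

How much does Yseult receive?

Yseult receives 20,000.

Aoife first takes 30,000, leaving a balance of 600,000. Aoife then takes one-half of the balance (300,000), for a total of 330,000. The remaining 300,000 passes to the descendants.
The descendants' portion (300,000) is divided at the children's generation into 5 shares of 60,000. Verity and Ualani each take 60,000. The 3 shares of the deceased (Lena, Yolanda, and Lorcan) are combined into a pool of 180,000.
That pool (180,000) is divided at the grandchildren's generation into 9 shares of 20,000. Ottilie, Priya, Yseult, Farrukh, Callum, Kaspar, Ruthie, and Ximena each take 20,000. The remaining share for the deceased Osric (20,000) is carried to the next generation.
That pool (20,000) passes entirely to Petra, the sole taker at the great-grandchildren's generation.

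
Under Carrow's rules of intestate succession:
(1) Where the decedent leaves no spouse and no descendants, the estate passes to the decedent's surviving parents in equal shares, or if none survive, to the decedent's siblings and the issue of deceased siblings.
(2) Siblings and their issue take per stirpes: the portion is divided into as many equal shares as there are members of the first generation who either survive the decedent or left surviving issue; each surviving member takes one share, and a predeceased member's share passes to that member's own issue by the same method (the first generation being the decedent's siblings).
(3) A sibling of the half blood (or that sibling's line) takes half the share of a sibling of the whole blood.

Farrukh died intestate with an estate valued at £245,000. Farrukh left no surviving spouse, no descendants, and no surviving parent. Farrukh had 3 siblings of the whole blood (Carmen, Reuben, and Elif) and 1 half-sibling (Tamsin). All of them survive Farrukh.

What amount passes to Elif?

Elif receives £70,000.

The entire £245,000 passes to the siblings and their issue.
Counting each half-blood sibling's line as half a unit, there are 7/2 units in £245,000, so one unit is £70,000. Whole-blood lines (Carmen, Reuben, and Elif) take £70,000 each; half-blood lines (Tamsin) take £35,000 each.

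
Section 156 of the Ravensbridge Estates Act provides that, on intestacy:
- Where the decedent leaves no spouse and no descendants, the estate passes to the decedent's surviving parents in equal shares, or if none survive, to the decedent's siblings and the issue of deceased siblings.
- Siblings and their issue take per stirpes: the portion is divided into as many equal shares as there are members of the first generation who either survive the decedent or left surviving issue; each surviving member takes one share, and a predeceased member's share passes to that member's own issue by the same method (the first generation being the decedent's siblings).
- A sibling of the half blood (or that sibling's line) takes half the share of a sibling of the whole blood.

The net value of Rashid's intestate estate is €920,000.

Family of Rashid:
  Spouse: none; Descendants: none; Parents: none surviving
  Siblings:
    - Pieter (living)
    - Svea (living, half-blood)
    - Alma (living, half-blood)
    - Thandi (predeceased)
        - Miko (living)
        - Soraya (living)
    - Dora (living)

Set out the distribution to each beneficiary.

The entire €920,000 passes to the siblings and their issue.
Counting each half-blood sibling's line as half a unit, there are 4 units in €920,000, so one unit is €230,000. Whole-blood lines (Pieter, Thandi, and Dora) take €230,000 each; half-blood lines (Svea and Alma) take €115,000 each.
Thandi's share (€230,000) is divided into 2 shares of €115,000: Miko and Soraya each take €115,000.

Pieter: €230,000; Svea: €115,000; Alma: €115,000; Miko: €115,000; Soraya: €115,000; Dora: €230,000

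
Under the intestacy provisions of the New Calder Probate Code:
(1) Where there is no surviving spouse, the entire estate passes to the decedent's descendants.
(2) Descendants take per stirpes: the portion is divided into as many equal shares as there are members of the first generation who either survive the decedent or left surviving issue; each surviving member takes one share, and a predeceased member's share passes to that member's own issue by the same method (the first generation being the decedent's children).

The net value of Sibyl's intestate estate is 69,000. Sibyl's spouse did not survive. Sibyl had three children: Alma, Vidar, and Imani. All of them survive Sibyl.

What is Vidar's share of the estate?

Vidar receives 23,000.

The entire 69,000 passes to the descendants.
That amount (69,000) is divided into 3 shares of 23,000: Alma, Vidar, and Imani each take 23,000.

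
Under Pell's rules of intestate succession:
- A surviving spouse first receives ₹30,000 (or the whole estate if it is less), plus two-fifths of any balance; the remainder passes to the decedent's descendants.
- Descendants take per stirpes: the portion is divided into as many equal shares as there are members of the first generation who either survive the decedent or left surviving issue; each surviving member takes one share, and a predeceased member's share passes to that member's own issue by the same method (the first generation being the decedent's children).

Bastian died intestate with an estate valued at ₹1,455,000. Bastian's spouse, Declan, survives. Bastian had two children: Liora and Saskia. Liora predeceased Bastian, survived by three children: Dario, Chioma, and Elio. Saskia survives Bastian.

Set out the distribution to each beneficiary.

Declan: ₹600,000; Dario: ₹142,500; Chioma: ₹142,500; Elio: ₹142,500; Saskia: ₹427,500

Declan first takes ₹30,000, leaving a balance of ₹1,425,000. Declan then takes two-fifths of the balance (₹570,000), for a total of ₹600,000. The remaining ₹855,000 passes to the descendants.
The descendants' portion (₹855,000) is divided into 2 shares of ₹427,500: Saskia takes ₹427,500; Liora's ₹427,500 share passes to Liora's issue.
Liora's share (₹427,500) is divided into 3 shares of ₹142,500: Dario, Chioma, and Elio each take ₹142,500.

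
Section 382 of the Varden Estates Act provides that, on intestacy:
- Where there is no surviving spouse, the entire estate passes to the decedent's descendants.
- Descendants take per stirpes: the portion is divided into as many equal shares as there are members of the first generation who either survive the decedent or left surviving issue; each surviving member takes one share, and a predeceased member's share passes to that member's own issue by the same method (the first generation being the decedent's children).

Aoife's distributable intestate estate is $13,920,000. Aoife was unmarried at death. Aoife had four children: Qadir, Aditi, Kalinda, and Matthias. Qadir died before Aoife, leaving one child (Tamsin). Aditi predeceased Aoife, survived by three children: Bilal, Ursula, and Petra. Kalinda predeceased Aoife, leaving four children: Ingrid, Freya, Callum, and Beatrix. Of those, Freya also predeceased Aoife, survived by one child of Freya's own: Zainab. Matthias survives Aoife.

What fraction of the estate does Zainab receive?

The entire $13,920,000 passes to the descendants.
That amount ($13,920,000) is divided into 4 shares of $3,480,000: Matthias takes $3,480,000; Qadir's $3,480,000 share passes to Qadir's issue; Aditi's $3,480,000 share passes to Aditi's issue; Kalinda's $3,480,000 share passes to Kalinda's issue.
Qadir's share ($3,480,000) passes entirely to Tamsin.
Aditi's share ($3,480,000) is divided into 3 shares of $1,160,000: Bilal, Ursula, and Petra each take $1,160,000.
Kalinda's share ($3,480,000) is divided into 4 shares of $870,000: Ingrid, Callum, and Beatrix each take $870,000; Freya's $870,000 share passes to Freya's issue.
Freya's share ($870,000) passes entirely to Zainab.

Zainab receives 1/16 of the estate.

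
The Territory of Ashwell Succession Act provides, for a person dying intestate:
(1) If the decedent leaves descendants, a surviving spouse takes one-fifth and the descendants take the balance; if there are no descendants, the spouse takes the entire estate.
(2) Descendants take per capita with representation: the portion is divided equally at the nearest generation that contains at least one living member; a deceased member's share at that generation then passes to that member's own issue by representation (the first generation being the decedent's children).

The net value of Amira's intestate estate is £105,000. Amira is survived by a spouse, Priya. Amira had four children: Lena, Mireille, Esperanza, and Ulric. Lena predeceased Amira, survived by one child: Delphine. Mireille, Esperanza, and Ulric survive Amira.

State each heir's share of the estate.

Priya takes one-fifth of £105,000 = £21,000. The remaining £84,000 passes to the descendants.
The descendants' portion (£84,000) is divided into 4 shares of £21,000: Mireille, Esperanza, and Ulric each take £21,000; Lena's £21,000 share passes to Lena's issue.
Lena's share (£21,000) passes entirely to Delphine.

Priya: £21,000; Delphine: £21,000; Mireille: £21,000; Esperanza: £21,000; Ulric: £21,000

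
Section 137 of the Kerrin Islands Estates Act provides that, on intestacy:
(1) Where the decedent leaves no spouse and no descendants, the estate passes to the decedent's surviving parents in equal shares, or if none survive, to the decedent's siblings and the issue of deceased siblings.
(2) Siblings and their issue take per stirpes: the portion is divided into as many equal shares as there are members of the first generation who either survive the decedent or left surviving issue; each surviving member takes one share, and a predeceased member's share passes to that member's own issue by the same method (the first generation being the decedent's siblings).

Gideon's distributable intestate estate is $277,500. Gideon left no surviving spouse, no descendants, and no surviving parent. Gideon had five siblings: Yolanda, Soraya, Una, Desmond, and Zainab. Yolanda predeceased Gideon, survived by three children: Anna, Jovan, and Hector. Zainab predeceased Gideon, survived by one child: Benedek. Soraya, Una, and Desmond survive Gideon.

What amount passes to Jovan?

Jovan receives $18,500.

The entire $277,500 passes to the siblings and their issue.
That amount ($277,500) is divided into 5 shares of $55,500: Soraya, Una, and Desmond each take $55,500; Yolanda's $55,500 share passes to Yolanda's issue; Zainab's $55,500 share passes to Zainab's issue.
Yolanda's share ($55,500) is divided into 3 shares of $18,500: Anna, Jovan, and Hector each take $18,500.
Zainab's share ($55,500) passes entirely to Benedek.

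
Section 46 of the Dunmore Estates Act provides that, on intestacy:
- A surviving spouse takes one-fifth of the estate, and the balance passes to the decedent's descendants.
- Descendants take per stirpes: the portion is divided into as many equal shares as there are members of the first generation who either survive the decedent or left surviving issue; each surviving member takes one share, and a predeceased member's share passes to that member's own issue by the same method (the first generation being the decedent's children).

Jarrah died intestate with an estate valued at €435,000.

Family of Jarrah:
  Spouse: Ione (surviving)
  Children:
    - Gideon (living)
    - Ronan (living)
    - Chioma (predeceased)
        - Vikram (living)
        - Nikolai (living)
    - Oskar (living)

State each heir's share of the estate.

Ione takes one-fifth of €435,000 = €87,000. The remaining €348,000 passes to the descendants.
The descendants' portion (€348,000) is divided into 4 shares of €87,000: Gideon, Ronan, and Oskar each take €87,000; Chioma's €87,000 share passes to Chioma's issue.
Chioma's share (€87,000) is divided into 2 shares of €43,500: Vikram and Nikolai each take €43,500.

Ione: €87,000; Gideon: €87,000; Ronan: €87,000; Vikram: €43,500; Nikolai: €43,500; Oskar: €87,000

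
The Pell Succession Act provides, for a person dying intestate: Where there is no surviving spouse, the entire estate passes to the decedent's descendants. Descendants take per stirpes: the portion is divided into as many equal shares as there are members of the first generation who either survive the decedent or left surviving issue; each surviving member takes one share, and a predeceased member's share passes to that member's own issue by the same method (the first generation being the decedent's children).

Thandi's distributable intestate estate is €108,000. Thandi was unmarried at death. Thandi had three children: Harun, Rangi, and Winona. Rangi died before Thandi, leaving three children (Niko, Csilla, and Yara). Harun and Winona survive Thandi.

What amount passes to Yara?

The entire €108,000 passes to the descendants.
That amount (€108,000) is divided into 3 shares of €36,000: Harun and Winona each take €36,000; Rangi's €36,000 share passes to Rangi's issue.
Rangi's share (€36,000) is divided into 3 shares of €12,000: Niko, Csilla, and Yara each take €12,000.

Yara receives €12,000.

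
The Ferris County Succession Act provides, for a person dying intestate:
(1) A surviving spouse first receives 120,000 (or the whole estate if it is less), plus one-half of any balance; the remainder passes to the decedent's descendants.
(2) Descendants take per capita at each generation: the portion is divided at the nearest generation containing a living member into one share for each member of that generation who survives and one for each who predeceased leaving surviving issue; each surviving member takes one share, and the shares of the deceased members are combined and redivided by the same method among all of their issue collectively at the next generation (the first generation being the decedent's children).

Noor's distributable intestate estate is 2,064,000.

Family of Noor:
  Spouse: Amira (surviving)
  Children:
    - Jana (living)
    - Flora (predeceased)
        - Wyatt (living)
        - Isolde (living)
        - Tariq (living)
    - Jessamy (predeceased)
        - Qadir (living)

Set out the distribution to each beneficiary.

Amira: 1,092,000; Jana: 324,000; Wyatt: 162,000; Isolde: 162,000; Tariq: 162,000; Qadir: 162,000

Amira first takes 120,000, leaving a balance of 1,944,000. Amira then takes one-half of the balance (972,000), for a total of 1,092,000. The remaining 972,000 passes to the descendants.
The descendants' portion (972,000) is divided at the children's generation into 3 shares of 324,000. Jana takes 324,000. The 2 shares of the deceased (Flora and Jessamy) are combined into a pool of 648,000.
That pool (648,000) is divided at the grandchildren's generation equally among Wyatt, Isolde, Tariq, and Qadir: 162,000 each.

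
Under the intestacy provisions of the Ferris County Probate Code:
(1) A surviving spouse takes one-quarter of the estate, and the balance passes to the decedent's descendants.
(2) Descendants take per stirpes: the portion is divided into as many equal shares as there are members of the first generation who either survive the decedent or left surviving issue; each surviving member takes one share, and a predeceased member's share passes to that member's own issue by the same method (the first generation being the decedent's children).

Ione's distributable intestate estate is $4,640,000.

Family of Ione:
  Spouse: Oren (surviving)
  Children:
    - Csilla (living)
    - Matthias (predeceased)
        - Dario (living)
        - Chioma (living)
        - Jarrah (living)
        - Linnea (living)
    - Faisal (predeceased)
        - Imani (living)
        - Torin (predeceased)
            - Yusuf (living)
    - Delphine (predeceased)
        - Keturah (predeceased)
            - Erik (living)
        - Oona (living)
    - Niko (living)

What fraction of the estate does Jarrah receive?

Oren takes one-quarter of $4,640,000 = $1,160,000. The remaining $3,480,000 passes to the descendants.
The descendants' portion ($3,480,000) is divided into 5 shares of $696,000: Csilla and Niko each take $696,000; Matthias's $696,000 share passes to Matthias's issue; Faisal's $696,000 share passes to Faisal's issue; Delphine's $696,000 share passes to Delphine's issue.
Matthias's share ($696,000) is divided into 4 shares of $174,000: Dario, Chioma, Jarrah, and Linnea each take $174,000.
Faisal's share ($696,000) is divided into 2 shares of $348,000: Imani takes $348,000; Torin's $348,000 share passes to Torin's issue.
Torin's share ($348,000) passes entirely to Yusuf.
Delphine's share ($696,000) is divided into 2 shares of $348,000: Oona takes $348,000; Keturah's $348,000 share passes to Keturah's issue.
Keturah's share ($348,000) passes entirely to Erik.

Jarrah receives 3/80 of the estate.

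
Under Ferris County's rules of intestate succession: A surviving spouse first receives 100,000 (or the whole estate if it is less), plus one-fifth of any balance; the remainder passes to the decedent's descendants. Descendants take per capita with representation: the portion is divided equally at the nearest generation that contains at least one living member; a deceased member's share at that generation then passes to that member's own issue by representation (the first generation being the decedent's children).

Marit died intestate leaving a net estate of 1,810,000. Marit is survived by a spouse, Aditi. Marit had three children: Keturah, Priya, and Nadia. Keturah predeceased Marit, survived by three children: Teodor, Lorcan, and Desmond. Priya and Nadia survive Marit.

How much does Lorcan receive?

Lorcan receives 152,000.

Aditi first takes 100,000, leaving a balance of 1,710,000. Aditi then takes one-fifth of the balance (342,000), for a total of 442,000. The remaining 1,368,000 passes to the descendants.
The descendants' portion (1,368,000) is divided into 3 shares of 456,000: Priya and Nadia each take 456,000; Keturah's 456,000 share passes to Keturah's issue.
Keturah's share (456,000) is divided into 3 shares of 152,000: Teodor, Lorcan, and Desmond each take 152,000.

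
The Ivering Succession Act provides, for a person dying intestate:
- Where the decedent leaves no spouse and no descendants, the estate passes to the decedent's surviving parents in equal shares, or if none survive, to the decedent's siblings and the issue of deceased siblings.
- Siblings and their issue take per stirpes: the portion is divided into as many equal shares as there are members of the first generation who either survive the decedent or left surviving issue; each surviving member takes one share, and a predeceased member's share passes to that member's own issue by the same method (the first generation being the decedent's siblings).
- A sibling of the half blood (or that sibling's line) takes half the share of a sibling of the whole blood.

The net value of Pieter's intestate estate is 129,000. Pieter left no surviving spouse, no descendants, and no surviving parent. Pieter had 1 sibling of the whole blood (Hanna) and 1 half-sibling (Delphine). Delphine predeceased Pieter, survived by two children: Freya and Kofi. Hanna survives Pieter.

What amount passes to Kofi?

The entire 129,000 passes to the siblings and their issue.
Counting each half-blood sibling's line as half a unit, there are 3/2 units in 129,000, so one unit is 86,000. Whole-blood lines (Hanna) take 86,000 each; half-blood lines (Delphine) take 43,000 each.
Delphine's share (43,000) is divided into 2 shares of 21,500: Freya and Kofi each take 21,500.

Kofi receives 21,500.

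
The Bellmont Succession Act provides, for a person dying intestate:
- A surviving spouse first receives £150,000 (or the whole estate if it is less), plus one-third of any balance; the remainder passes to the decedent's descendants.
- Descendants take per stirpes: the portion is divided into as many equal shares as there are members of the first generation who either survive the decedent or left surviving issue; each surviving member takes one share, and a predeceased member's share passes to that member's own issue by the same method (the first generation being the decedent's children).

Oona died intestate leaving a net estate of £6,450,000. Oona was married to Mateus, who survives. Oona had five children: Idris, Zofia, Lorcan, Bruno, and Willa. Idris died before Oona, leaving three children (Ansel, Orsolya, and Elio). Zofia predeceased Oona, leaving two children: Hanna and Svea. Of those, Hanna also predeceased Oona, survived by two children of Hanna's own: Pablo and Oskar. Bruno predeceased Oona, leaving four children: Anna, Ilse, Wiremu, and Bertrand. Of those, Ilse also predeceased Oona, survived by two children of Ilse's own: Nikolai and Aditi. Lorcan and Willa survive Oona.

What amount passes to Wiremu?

Wiremu receives £210,000.

Mateus first takes £150,000, leaving a balance of £6,300,000. Mateus then takes one-third of the balance (£2,100,000), for a total of £2,250,000. The remaining £4,200,000 passes to the descendants.
The descendants' portion (£4,200,000) is divided into 5 shares of £840,000: Lorcan and Willa each take £840,000; Idris's £840,000 share passes to Idris's issue; Zofia's £840,000 share passes to Zofia's issue; Bruno's £840,000 share passes to Bruno's issue.
Idris's share (£840,000) is divided into 3 shares of £280,000: Ansel, Orsolya, and Elio each take £280,000.
Zofia's share (£840,000) is divided into 2 shares of £420,000: Svea takes £420,000; Hanna's £420,000 share passes to Hanna's issue.
Hanna's share (£420,000) is divided into 2 shares of £210,000: Pablo and Oskar each take £210,000.
Bruno's share (£840,000) is divided into 4 shares of £210,000: Anna, Wiremu, and Bertrand each take £210,000; Ilse's £210,000 share passes to Ilse's issue.
Ilse's share (£210,000) is divided into 2 shares of £105,000: Nikolai and Aditi each take £105,000.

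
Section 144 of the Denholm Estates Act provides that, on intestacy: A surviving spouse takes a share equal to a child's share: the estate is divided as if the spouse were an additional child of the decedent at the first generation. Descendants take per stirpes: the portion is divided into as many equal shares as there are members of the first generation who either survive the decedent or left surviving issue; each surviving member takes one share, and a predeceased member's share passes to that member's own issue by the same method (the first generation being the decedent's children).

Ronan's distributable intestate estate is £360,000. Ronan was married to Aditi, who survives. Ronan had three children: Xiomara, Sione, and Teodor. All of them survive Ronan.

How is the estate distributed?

Aditi: £90,000; Xiomara: £90,000; Sione: £90,000; Teodor: £90,000

The spouse counts as an additional share at the children's level, so there are 4 primary shares of £90,000. Aditi takes one such share (£90,000).
The children's combined portion (£270,000) is divided into 3 shares of £90,000: Xiomara, Sione, and Teodor each take £90,000.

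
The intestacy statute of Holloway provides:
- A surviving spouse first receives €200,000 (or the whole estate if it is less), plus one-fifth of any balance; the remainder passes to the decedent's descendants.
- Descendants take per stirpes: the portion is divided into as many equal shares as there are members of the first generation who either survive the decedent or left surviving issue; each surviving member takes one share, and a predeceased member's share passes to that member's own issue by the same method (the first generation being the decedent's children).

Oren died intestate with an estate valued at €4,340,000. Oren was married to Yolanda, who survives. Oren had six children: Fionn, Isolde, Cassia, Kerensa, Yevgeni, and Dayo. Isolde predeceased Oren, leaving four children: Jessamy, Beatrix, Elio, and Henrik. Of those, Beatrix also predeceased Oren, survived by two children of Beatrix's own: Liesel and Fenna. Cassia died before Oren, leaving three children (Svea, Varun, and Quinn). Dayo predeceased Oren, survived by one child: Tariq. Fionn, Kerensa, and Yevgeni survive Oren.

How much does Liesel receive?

Liesel receives €69,000.

Yolanda first takes €200,000, leaving a balance of €4,140,000. Yolanda then takes one-fifth of the balance (€828,000), for a total of €1,028,000. The remaining €3,312,000 passes to the descendants.
The descendants' portion (€3,312,000) is divided into 6 shares of €552,000: Fionn, Kerensa, and Yevgeni each take €552,000; Isolde's €552,000 share passes to Isolde's issue; Cassia's €552,000 share passes to Cassia's issue; Dayo's €552,000 share passes to Dayo's issue.
Isolde's share (€552,000) is divided into 4 shares of €138,000: Jessamy, Elio, and Henrik each take €138,000; Beatrix's €138,000 share passes to Beatrix's issue.
Beatrix's share (€138,000) is divided into 2 shares of €69,000: Liesel and Fenna each take €69,000.
Cassia's share (€552,000) is divided into 3 shares of €184,000: Svea, Varun, and Quinn each take €184,000.
Dayo's share (€552,000) passes entirely to Tariq.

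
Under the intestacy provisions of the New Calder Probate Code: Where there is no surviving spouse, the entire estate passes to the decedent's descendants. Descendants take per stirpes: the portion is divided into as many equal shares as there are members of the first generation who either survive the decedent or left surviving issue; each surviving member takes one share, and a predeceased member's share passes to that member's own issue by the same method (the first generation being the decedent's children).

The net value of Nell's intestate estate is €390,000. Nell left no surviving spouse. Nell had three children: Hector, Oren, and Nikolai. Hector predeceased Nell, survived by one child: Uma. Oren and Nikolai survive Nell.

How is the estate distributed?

The entire €390,000 passes to the descendants.
That amount (€390,000) is divided into 3 shares of €130,000: Oren and Nikolai each take €130,000; Hector's €130,000 share passes to Hector's issue.
Hector's share (€130,000) passes entirely to Uma.

Uma: €130,000; Oren: €130,000; Nikolai: €130,000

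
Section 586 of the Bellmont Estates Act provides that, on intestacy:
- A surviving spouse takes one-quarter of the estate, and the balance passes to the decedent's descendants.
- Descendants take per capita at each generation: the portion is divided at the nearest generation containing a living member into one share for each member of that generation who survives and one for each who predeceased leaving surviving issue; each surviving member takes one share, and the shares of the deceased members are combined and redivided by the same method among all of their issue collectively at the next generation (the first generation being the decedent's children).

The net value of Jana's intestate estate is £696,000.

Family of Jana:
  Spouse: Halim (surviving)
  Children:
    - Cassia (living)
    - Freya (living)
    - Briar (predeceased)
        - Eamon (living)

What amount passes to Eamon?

Eamon receives £174,000.

Halim takes one-quarter of £696,000 = £174,000. The remaining £522,000 passes to the descendants.
The descendants' portion (£522,000) is divided at the children's generation into 3 shares of £174,000. Cassia and Freya each take £174,000. The remaining share for the deceased Briar (£174,000) is carried to the next generation.
That pool (£174,000) passes entirely to Eamon, the sole taker at the grandchildren's generation.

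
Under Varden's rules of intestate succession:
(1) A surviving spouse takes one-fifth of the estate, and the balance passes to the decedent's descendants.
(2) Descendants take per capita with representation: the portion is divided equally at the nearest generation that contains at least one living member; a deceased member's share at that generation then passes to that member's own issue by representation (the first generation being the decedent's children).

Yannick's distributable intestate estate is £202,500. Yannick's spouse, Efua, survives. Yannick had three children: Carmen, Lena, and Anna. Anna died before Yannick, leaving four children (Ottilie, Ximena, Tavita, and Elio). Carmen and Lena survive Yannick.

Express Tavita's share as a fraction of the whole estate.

Tavita receives 1/15 of the estate.

Efua takes one-fifth of £202,500 = £40,500. The remaining £162,000 passes to the descendants.
The descendants' portion (£162,000) is divided into 3 shares of £54,000: Carmen and Lena each take £54,000; Anna's £54,000 share passes to Anna's issue.
Anna's share (£54,000) is divided into 4 shares of £13,500: Ottilie, Ximena, Tavita, and Elio each take £13,500.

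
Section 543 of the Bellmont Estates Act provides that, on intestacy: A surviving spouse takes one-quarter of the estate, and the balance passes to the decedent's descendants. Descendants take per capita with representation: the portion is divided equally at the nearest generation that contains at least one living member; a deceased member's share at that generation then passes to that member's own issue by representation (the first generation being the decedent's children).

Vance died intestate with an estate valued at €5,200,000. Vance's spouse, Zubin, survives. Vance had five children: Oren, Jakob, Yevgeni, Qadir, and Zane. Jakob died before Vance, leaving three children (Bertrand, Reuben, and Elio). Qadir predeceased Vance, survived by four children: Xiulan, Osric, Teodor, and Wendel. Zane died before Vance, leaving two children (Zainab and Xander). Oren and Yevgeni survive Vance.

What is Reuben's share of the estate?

Reuben receives €260,000.

Zubin takes one-quarter of €5,200,000 = €1,300,000. The remaining €3,900,000 passes to the descendants.
The descendants' portion (€3,900,000) is divided into 5 shares of €780,000: Oren and Yevgeni each take €780,000; Jakob's €780,000 share passes to Jakob's issue; Qadir's €780,000 share passes to Qadir's issue; Zane's €780,000 share passes to Zane's issue.
Jakob's share (€780,000) is divided into 3 shares of €260,000: Bertrand, Reuben, and Elio each take €260,000.
Qadir's share (€780,000) is divided into 4 shares of €195,000: Xiulan, Osric, Teodor, and Wendel each take €195,000.
Zane's share (€780,000) is divided into 2 shares of €390,000: Zainab and Xander each take €390,000.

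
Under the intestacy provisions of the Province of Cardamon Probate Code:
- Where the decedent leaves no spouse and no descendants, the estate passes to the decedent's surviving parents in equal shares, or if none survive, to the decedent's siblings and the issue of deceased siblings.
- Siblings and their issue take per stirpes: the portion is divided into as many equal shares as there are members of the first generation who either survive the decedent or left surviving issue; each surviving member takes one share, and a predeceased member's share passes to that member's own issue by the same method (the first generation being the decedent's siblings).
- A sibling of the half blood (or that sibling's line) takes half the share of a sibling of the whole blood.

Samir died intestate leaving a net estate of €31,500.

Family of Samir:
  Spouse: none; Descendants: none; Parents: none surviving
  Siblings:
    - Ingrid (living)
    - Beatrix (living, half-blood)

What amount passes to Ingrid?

Ingrid receives €21,000.

The entire €31,500 passes to the siblings and their issue.
Counting each half-blood sibling's line as half a unit, there are 3/2 units in €31,500, so one unit is €21,000. Whole-blood lines (Ingrid) take €21,000 each; half-blood lines (Beatrix) take €10,500 each.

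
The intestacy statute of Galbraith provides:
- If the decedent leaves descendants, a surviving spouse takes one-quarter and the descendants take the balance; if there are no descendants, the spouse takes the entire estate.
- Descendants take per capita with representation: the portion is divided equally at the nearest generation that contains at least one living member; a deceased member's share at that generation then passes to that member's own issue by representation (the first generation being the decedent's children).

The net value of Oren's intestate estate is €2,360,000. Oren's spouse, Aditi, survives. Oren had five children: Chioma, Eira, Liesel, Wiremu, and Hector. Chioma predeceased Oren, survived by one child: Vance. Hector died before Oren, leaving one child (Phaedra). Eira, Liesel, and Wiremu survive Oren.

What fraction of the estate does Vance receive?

Aditi takes one-quarter of €2,360,000 = €590,000. The remaining €1,770,000 passes to the descendants.
The descendants' portion (€1,770,000) is divided into 5 shares of €354,000: Eira, Liesel, and Wiremu each take €354,000; Chioma's €354,000 share passes to Chioma's issue; Hector's €354,000 share passes to Hector's issue.
Chioma's share (€354,000) passes entirely to Vance.
Hector's share (€354,000) passes entirely to Phaedra.

Vance receives 3/20 of the estate.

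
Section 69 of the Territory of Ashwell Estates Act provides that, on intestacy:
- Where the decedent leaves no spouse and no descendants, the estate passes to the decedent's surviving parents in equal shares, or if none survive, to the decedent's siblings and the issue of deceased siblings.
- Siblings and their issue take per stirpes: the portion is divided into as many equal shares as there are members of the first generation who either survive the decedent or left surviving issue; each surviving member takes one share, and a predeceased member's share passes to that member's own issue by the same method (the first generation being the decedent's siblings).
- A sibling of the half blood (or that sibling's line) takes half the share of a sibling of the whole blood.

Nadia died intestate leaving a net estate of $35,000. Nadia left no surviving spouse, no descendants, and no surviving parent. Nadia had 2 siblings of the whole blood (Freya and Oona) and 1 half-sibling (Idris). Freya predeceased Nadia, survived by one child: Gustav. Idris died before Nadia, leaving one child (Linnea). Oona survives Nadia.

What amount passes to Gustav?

Gustav receives $14,000.

The entire $35,000 passes to the siblings and their issue.
Counting each half-blood sibling's line as half a unit, there are 5/2 units in $35,000, so one unit is $14,000. Whole-blood lines (Freya and Oona) take $14,000 each; half-blood lines (Idris) take $7,000 each.
Freya's share ($14,000) passes entirely to Gustav.
Idris's share ($7,000) passes entirely to Linnea.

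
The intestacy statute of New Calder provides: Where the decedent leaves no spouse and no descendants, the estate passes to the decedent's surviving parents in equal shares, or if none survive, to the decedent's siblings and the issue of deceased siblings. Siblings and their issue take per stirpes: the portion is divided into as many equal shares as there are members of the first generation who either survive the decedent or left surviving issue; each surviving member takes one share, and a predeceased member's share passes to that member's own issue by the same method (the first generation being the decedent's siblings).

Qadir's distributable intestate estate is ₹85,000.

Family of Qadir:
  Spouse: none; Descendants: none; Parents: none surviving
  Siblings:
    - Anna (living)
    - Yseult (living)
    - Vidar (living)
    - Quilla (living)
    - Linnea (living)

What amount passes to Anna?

The entire ₹85,000 passes to the siblings and their issue.
That amount (₹85,000) is divided into 5 shares of ₹17,000: Anna, Yseult, Vidar, Quilla, and Linnea each take ₹17,000.

Anna receives ₹17,000.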